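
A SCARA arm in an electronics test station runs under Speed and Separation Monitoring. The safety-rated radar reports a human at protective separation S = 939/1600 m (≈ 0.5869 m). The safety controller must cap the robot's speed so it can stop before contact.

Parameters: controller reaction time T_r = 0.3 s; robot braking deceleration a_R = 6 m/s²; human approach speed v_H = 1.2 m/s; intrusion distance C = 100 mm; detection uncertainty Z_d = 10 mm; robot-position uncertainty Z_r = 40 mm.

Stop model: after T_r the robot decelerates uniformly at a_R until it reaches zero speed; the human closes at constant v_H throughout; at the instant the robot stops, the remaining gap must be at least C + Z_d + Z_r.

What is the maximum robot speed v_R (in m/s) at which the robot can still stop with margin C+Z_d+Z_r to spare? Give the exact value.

v_R_max = 3/20 m/s = 0.1500 m/s

collect terms ⇒ (1/12)·v_R² + (1/2)·v_R + (-123/1600) = 0
  disc = (1/2)² − 4·(1/12)·(-123/1600) = 441/1600 ; √disc = 21/40
  v_R = (−(1/2) + 21/40) / (2·(1/12)) = 3/20 m/s
check:
braking lasts T_s = (3/20)/6 = 0.0250 s
robot covers v_R·T_r = 0.1500·0.3000 = 0.0450 m before braking
robot covers 0.1500·0.0250 − ½·6.0000·0.0250² = 0.0019 m while stopping
human over T_r+T_s: 1.2000·(0.3000+0.0250) = 0.3900 m
margins: 0.1000+0.0100+0.0400 = 0.1500 m
sum ≈ 0.0450+0.0019+0.3900+0.1500 ≈ 0.5869 m = S ✓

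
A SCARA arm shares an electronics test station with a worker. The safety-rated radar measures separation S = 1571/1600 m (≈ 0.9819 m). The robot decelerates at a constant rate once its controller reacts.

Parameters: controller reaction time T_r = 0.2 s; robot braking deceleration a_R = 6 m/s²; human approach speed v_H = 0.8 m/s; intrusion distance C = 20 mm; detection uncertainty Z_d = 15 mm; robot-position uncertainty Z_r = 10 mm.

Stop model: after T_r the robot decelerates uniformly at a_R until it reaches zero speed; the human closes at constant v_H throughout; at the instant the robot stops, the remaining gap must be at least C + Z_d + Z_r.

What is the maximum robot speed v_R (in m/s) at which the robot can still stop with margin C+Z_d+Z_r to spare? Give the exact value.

v_R_max = 33/20 m/s = 1.6500 m/s

collect terms ⇒ (1/12)·v_R² + (1/3)·v_R + (-1243/1600) = 0
  disc = (1/3)² − 4·(1/12)·(-1243/1600) = 5329/14400 ; √disc = 73/120
  v_R = (−(1/3) + 73/120) / (2·(1/12)) = 33/20 m/s
check:
stop time T_s = (33/20)/6 = 0.2750 s
robot covers v_R·T_r = 1.6500·0.2000 = 0.3300 m before braking
robot under decel: 1.6500²/(2·6.0000) = 0.2269 m
human closes 0.8000·0.4750 = 0.3800 m
margins: 0.0200+0.0150+0.0100 = 0.0450 m
sum ≈ 0.3300+0.2269+0.3800+0.0450 ≈ 0.9819 m = S ✓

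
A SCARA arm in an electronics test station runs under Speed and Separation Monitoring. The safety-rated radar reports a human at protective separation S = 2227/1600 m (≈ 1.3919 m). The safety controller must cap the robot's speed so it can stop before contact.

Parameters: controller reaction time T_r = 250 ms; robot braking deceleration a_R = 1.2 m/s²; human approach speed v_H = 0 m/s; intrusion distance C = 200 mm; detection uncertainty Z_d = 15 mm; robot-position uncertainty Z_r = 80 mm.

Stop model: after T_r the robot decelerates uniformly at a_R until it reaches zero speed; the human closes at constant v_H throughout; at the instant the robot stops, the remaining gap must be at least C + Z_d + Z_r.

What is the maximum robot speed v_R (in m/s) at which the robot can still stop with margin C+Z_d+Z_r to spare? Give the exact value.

v_R_max = 27/20 m/s = 1.3500 m/s

collect terms ⇒ (5/12)·v_R² + (1/4)·v_R + (-351/320) = 0
  disc = (1/4)² − 4·(5/12)·(-351/320) = 121/64 ; √disc = 11/8
  v_R = (−(1/4) + 11/8) / (2·(5/12)) = 27/20 m/s
check:
T_s = v_R/a_R = (27/20)/(6/5) = 1.1250 s
robot in T_r: 1.3500·0.2500 = 0.3375 m
robot covers 1.3500·1.1250 − ½·1.2000·1.1250² = 0.7594 m while stopping
person approaches 0.0000·(0.2500+1.1250) = 0.0000 m
residual clearance needed = 0.2000+0.0150+0.0800 = 0.2950 m
sum ≈ 0.3375+0.7594+0.0000+0.2950 ≈ 1.3919 m = S ✓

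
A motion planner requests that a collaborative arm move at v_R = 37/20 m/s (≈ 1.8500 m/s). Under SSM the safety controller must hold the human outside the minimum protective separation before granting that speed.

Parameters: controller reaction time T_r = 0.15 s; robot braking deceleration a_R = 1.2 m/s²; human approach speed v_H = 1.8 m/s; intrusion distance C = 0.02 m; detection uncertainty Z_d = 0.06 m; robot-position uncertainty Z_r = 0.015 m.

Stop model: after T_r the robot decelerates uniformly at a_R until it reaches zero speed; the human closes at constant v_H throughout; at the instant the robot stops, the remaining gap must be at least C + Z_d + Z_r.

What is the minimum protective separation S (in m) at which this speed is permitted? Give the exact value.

T_s = v_R/a_R = (37/20)/(6/5) = 1.5417 s
reaction-phase robot travel = 1.8500·0.1500 = 0.2775 m
robot under decel: 1.8500²/(2·1.2000) = 1.4260 m
human closes 1.8000·1.6917 = 3.0450 m
C+Z_d+Z_r = 0.0200+0.0600+0.0150 = 0.0950 m
S_min ≈ 0.2775+1.4260+3.0450+0.0950  ⇒  S_min = 23249/4800 m

S_min = 23249/4800 m = 4.8435 m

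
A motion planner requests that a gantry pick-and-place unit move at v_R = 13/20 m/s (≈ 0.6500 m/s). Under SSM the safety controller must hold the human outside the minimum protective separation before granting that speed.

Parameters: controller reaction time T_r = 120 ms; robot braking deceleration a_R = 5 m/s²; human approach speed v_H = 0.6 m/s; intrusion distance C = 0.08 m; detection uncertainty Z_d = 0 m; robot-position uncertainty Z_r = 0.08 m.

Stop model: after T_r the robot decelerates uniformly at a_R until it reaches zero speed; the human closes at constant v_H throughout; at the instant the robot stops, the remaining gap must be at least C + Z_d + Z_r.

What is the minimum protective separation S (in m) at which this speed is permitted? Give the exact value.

stop time T_s = (13/20)/5 = 0.1300 s
robot covers v_R·T_r = 0.6500·0.1200 = 0.0780 m before braking
braking distance = 0.6500²/(2·5.0000) = 0.0423 m
person approaches 0.6000·(0.1200+0.1300) = 0.1500 m
margins: 0.0800+0.0000+0.0800 = 0.1600 m
S_min ≈ 0.0780+0.0423+0.1500+0.1600  ⇒  S_min = 1721/4000 m

S_min = 1721/4000 m = 0.4303 m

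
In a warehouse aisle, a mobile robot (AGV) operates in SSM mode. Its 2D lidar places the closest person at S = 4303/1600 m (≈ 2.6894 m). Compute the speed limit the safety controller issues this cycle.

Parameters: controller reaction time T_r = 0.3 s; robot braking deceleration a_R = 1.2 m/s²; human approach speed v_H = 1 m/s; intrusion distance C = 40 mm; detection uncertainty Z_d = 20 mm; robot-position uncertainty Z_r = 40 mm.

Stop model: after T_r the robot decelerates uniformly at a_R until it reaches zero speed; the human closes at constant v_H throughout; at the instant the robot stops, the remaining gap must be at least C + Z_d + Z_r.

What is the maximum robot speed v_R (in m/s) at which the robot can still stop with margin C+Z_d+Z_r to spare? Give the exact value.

collect terms ⇒ (5/12)·v_R² + (17/15)·v_R + (-3663/1600) = 0
  disc = (17/15)² − 4·(5/12)·(-3663/1600) = 73441/14400 ; √disc = 271/120
  v_R = (−(17/15) + 271/120) / (2·(5/12)) = 27/20 m/s
check:
stop time T_s = (27/20)/(6/5) = 1.1250 s
reaction-phase robot travel = 1.3500·0.3000 = 0.4050 m
robot covers 1.3500·1.1250 − ½·1.2000·1.1250² = 0.7594 m while stopping
human closes 1.0000·1.4250 = 1.4250 m
residual clearance needed = 0.0400+0.0200+0.0400 = 0.1000 m
sum ≈ 0.4050+0.7594+1.4250+0.1000 ≈ 2.6894 m = S ✓

v_R_max = 27/20 m/s = 1.3500 m/s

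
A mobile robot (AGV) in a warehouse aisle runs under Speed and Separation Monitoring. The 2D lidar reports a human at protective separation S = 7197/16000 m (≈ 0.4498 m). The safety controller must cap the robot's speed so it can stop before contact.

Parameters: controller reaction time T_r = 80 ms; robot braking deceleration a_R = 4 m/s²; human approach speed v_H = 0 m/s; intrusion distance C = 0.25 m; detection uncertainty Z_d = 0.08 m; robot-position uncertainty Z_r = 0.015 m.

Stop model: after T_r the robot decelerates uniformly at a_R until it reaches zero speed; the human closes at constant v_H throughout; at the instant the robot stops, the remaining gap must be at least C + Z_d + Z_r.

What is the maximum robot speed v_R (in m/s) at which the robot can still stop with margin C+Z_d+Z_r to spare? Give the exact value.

v_R_max = 13/20 m/s = 0.6500 m/s

quadratic (1/8)·v² + (2/25)·v + (-1677/16000) = 0
  disc = (2/25)² − 4·(1/8)·(-1677/16000) = 9409/160000 ; √disc = 97/400
  v_R = (−(2/25) + 97/400) / (2·(1/8)) = 13/20 m/s
check:
stop time T_s = (13/20)/4 = 0.1625 s
robot in T_r: 0.6500·0.0800 = 0.0520 m
robot under decel: 0.6500²/(2·4.0000) = 0.0528 m
person approaches 0.0000·(0.0800+0.1625) = 0.0000 m
C+Z_d+Z_r = 0.2500+0.0800+0.0150 = 0.3450 m
sum ≈ 0.0520+0.0528+0.0000+0.3450 ≈ 0.4498 m = S ✓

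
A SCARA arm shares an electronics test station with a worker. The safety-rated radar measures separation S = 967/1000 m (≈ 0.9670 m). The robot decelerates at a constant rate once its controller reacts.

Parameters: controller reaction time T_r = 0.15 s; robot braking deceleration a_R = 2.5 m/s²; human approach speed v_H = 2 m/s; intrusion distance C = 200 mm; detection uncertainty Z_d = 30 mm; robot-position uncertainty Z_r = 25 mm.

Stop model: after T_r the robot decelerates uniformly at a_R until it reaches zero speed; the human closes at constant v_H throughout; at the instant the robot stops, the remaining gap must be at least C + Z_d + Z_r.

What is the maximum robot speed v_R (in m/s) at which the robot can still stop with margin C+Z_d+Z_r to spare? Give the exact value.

v_R_max = 2/5 m/s = 0.4000 m/s

collect terms ⇒ (1/5)·v_R² + (19/20)·v_R + (-103/250) = 0
  disc = (19/20)² − 4·(1/5)·(-103/250) = 12321/10000 ; √disc = 111/100
  v_R = (−(19/20) + 111/100) / (2·(1/5)) = 2/5 m/s
check:
T_s = v_R/a_R = (2/5)/(5/2) = 0.1600 s
robot covers v_R·T_r = 0.4000·0.1500 = 0.0600 m before braking
braking distance = 0.4000²/(2·2.5000) = 0.0320 m
human closes 2.0000·0.3100 = 0.6200 m
margins: 0.2000+0.0300+0.0250 = 0.2550 m
sum ≈ 0.0600+0.0320+0.6200+0.2550 ≈ 0.9670 m = S ✓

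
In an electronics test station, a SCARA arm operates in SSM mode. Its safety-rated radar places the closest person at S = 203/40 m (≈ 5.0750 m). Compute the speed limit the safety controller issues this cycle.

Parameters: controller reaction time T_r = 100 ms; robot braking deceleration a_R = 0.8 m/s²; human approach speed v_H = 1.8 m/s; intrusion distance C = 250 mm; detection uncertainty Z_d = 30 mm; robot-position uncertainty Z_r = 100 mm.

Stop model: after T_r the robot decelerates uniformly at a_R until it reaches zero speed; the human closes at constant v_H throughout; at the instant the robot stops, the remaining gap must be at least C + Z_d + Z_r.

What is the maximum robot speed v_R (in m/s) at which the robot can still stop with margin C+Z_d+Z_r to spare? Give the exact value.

collect terms ⇒ (5/8)·v_R² + (47/20)·v_R + (-903/200) = 0
  disc = (47/20)² − 4·(5/8)·(-903/200) = 1681/100 ; √disc = 41/10
  v_R = (−(47/20) + 41/10) / (2·(5/8)) = 7/5 m/s
check:
T_s = v_R/a_R = (7/5)/(4/5) = 1.7500 s
robot covers v_R·T_r = 1.4000·0.1000 = 0.1400 m before braking
braking distance = 1.4000²/(2·0.8000) = 1.2250 m
person approaches 1.8000·(0.1000+1.7500) = 3.3300 m
C+Z_d+Z_r = 0.2500+0.0300+0.1000 = 0.3800 m
sum ≈ 0.1400+1.2250+3.3300+0.3800 ≈ 5.0750 m = S ✓

v_R_max = 7/5 m/s = 1.4000 m/s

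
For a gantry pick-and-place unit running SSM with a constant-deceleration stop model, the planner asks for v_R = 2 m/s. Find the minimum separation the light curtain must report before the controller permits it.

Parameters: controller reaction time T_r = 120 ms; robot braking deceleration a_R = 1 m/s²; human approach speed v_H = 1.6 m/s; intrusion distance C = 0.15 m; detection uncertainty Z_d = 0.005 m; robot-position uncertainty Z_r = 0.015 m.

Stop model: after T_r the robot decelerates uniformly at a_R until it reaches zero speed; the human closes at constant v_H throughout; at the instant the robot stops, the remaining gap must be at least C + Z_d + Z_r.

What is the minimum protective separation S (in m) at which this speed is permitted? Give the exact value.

braking lasts T_s = 2/1 = 2.0000 s
robot covers v_R·T_r = 2.0000·0.1200 = 0.2400 m before braking
braking distance = 2.0000²/(2·1.0000) = 2.0000 m
person approaches 1.6000·(0.1200+2.0000) = 3.3920 m
residual clearance needed = 0.1500+0.0050+0.0150 = 0.1700 m
S_min ≈ 0.2400+2.0000+3.3920+0.1700  ⇒  S_min = 2901/500 m

S_min = 2901/500 m = 5.8020 m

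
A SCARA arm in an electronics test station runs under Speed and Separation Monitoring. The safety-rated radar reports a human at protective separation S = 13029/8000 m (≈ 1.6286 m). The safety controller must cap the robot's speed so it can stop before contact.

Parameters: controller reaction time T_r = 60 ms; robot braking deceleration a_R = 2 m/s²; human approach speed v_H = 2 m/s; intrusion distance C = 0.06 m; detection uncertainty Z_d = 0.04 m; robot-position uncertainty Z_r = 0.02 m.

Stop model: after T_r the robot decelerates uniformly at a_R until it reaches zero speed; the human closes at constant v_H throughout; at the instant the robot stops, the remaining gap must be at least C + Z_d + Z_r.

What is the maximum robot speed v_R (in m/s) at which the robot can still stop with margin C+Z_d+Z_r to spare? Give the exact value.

collect terms ⇒ (1/4)·v_R² + (53/50)·v_R + (-11109/8000) = 0
  disc = (53/50)² − 4·(1/4)·(-11109/8000) = 100489/40000 ; √disc = 317/200
  v_R = (−(53/50) + 317/200) / (2·(1/4)) = 21/20 m/s
check:
stop time T_s = (21/20)/2 = 0.5250 s
robot in T_r: 1.0500·0.0600 = 0.0630 m
robot under decel: 1.0500²/(2·2.0000) = 0.2756 m
human over T_r+T_s: 2.0000·(0.0600+0.5250) = 1.1700 m
margins: 0.0600+0.0400+0.0200 = 0.1200 m
sum ≈ 0.0630+0.2756+1.1700+0.1200 ≈ 1.6286 m = S ✓

v_R_max = 21/20 m/s = 1.0500 m/s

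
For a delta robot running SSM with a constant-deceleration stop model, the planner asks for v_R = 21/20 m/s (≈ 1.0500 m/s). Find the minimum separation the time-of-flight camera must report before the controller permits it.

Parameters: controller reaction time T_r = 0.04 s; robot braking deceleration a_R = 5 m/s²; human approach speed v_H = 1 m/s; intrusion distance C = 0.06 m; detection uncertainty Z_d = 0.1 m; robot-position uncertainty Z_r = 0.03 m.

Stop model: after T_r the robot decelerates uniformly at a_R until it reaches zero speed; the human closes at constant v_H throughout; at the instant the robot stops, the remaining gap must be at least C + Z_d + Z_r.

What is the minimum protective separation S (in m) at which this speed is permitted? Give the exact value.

S_min = 2369/4000 m = 0.5923 m

T_s = v_R/a_R = (21/20)/5 = 0.2100 s
robot in T_r: 1.0500·0.0400 = 0.0420 m
robot covers 1.0500·0.2100 − ½·5.0000·0.2100² = 0.1103 m while stopping
human closes 1.0000·0.2500 = 0.2500 m
C+Z_d+Z_r = 0.0600+0.1000+0.0300 = 0.1900 m
S_min ≈ 0.0420+0.1103+0.2500+0.1900  ⇒  S_min = 2369/4000 m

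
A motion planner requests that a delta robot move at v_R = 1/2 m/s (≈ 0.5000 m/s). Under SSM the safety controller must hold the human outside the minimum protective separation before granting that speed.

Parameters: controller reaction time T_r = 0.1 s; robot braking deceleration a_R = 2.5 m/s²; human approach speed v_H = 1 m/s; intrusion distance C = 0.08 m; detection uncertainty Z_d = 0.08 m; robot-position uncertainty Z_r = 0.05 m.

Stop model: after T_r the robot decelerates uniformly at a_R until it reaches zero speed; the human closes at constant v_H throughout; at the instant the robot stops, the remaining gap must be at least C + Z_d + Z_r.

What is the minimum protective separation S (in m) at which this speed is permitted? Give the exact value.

S_min = 61/100 m = 0.6100 m

braking lasts T_s = (1/2)/(5/2) = 0.2000 s
robot in T_r: 0.5000·0.1000 = 0.0500 m
braking distance = 0.5000²/(2·2.5000) = 0.0500 m
human over T_r+T_s: 1.0000·(0.1000+0.2000) = 0.3000 m
C+Z_d+Z_r = 0.0800+0.0800+0.0500 = 0.2100 m
S_min ≈ 0.0500+0.0500+0.3000+0.2100  ⇒  S_min = 61/100 m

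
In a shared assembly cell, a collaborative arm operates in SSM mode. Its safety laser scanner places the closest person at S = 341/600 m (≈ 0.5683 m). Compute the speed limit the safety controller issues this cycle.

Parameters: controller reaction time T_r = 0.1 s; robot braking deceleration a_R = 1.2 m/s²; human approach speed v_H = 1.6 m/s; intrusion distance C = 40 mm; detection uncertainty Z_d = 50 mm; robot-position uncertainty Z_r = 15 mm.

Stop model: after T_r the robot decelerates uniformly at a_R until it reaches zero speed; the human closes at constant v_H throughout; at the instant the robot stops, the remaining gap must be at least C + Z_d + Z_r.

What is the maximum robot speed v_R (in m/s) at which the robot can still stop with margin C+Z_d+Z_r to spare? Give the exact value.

v_R_max = 1/5 m/s = 0.2000 m/s

collect terms ⇒ (5/12)·v_R² + (43/30)·v_R + (-91/300) = 0
  disc = (43/30)² − 4·(5/12)·(-91/300) = 64/25 ; √disc = 8/5
  v_R = (−(43/30) + 8/5) / (2·(5/12)) = 1/5 m/s
check:
braking lasts T_s = (1/5)/(6/5) = 0.1667 s
robot in T_r: 0.2000·0.1000 = 0.0200 m
braking distance = 0.2000²/(2·1.2000) = 0.0167 m
person approaches 1.6000·(0.1000+0.1667) = 0.4267 m
residual clearance needed = 0.0400+0.0500+0.0150 = 0.1050 m
sum ≈ 0.0200+0.0167+0.4267+0.1050 ≈ 0.5683 m = S ✓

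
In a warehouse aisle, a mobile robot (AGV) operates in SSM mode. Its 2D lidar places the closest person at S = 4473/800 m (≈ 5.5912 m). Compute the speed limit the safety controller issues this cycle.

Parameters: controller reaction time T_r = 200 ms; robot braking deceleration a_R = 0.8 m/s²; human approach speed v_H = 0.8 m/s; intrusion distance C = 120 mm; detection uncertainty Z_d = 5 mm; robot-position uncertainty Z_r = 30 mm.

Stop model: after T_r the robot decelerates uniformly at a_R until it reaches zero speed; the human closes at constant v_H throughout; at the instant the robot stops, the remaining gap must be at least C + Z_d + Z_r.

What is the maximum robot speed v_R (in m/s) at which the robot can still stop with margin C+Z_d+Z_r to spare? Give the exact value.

v_R_max = 21/10 m/s = 2.1000 m/s

quadratic (5/8)·v² + (6/5)·v + (-4221/800) = 0
  disc = (6/5)² − 4·(5/8)·(-4221/800) = 23409/1600 ; √disc = 153/40
  v_R = (−(6/5) + 153/40) / (2·(5/8)) = 21/10 m/s
check:
T_s = v_R/a_R = (21/10)/(4/5) = 2.6250 s
robot in T_r: 2.1000·0.2000 = 0.4200 m
robot covers 2.1000·2.6250 − ½·0.8000·2.6250² = 2.7563 m while stopping
human over T_r+T_s: 0.8000·(0.2000+2.6250) = 2.2600 m
C+Z_d+Z_r = 0.1200+0.0050+0.0300 = 0.1550 m
sum ≈ 0.4200+2.7563+2.2600+0.1550 ≈ 5.5912 m = S ✓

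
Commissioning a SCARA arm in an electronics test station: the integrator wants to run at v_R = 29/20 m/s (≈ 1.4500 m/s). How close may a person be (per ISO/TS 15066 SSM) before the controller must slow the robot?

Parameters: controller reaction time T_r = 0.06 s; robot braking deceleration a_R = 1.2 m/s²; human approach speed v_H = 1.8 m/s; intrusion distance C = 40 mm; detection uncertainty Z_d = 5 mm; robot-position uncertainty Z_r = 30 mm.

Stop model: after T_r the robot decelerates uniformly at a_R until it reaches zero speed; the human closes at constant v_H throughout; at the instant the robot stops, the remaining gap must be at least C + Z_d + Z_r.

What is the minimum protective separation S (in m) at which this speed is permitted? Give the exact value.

S_min = 15941/4800 m = 3.3210 m

stop time T_s = (29/20)/(6/5) = 1.2083 s
robot covers v_R·T_r = 1.4500·0.0600 = 0.0870 m before braking
robot under decel: 1.4500²/(2·1.2000) = 0.8760 m
human over T_r+T_s: 1.8000·(0.0600+1.2083) = 2.2830 m
residual clearance needed = 0.0400+0.0050+0.0300 = 0.0750 m
S_min ≈ 0.0870+0.8760+2.2830+0.0750  ⇒  S_min = 15941/4800 m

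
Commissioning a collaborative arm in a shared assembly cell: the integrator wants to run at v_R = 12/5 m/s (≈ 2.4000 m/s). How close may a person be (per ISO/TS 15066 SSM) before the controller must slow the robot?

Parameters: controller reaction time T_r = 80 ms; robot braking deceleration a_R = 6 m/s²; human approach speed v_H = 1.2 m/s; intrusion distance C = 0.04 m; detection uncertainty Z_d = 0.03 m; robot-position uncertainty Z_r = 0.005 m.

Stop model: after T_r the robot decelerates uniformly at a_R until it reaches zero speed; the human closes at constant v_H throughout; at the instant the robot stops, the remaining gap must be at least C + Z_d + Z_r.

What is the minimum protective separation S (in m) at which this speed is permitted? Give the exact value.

S_min = 1323/1000 m = 1.3230 m

T_s = v_R/a_R = (12/5)/6 = 0.4000 s
reaction-phase robot travel = 2.4000·0.0800 = 0.1920 m
braking distance = 2.4000²/(2·6.0000) = 0.4800 m
person approaches 1.2000·(0.0800+0.4000) = 0.5760 m
residual clearance needed = 0.0400+0.0300+0.0050 = 0.0750 m
S_min ≈ 0.1920+0.4800+0.5760+0.0750  ⇒  S_min = 1323/1000 m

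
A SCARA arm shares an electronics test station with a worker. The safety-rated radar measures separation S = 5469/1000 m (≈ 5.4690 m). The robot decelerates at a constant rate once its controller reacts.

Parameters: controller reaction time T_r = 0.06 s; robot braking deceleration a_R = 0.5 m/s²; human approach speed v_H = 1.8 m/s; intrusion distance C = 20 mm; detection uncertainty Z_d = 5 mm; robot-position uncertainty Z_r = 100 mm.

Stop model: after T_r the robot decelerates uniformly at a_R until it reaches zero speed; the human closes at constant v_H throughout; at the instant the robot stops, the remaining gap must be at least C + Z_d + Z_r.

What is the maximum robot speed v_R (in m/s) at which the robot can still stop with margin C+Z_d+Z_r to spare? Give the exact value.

at the boundary: (1)·v² + (183/50)·v + (-1309/250) = 0
  disc = (183/50)² − 4·(1)·(-1309/250) = 85849/2500 ; √disc = 293/50
  v_R = (−(183/50) + 293/50) / (2·(1)) = 11/10 m/s
check:
stop time T_s = (11/10)/(1/2) = 2.2000 s
robot covers v_R·T_r = 1.1000·0.0600 = 0.0660 m before braking
braking distance = 1.1000²/(2·0.5000) = 1.2100 m
person approaches 1.8000·(0.0600+2.2000) = 4.0680 m
margins: 0.0200+0.0050+0.1000 = 0.1250 m
sum ≈ 0.0660+1.2100+4.0680+0.1250 ≈ 5.4690 m = S ✓

v_R_max = 11/10 m/s = 1.1000 m/s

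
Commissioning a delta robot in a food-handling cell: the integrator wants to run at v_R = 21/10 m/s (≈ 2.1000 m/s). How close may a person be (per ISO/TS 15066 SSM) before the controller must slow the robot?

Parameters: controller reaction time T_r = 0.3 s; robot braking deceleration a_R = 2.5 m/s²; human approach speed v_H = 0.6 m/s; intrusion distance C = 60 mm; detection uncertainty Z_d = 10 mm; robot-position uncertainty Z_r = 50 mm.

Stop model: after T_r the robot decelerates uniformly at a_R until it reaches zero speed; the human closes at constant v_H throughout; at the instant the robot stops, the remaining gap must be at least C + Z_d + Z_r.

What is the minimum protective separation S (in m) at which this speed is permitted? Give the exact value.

T_s = v_R/a_R = (21/10)/(5/2) = 0.8400 s
reaction-phase robot travel = 2.1000·0.3000 = 0.6300 m
robot under decel: 2.1000²/(2·2.5000) = 0.8820 m
human over T_r+T_s: 0.6000·(0.3000+0.8400) = 0.6840 m
residual clearance needed = 0.0600+0.0100+0.0500 = 0.1200 m
S_min ≈ 0.6300+0.8820+0.6840+0.1200  ⇒  S_min = 579/250 m

S_min = 579/250 m = 2.3160 m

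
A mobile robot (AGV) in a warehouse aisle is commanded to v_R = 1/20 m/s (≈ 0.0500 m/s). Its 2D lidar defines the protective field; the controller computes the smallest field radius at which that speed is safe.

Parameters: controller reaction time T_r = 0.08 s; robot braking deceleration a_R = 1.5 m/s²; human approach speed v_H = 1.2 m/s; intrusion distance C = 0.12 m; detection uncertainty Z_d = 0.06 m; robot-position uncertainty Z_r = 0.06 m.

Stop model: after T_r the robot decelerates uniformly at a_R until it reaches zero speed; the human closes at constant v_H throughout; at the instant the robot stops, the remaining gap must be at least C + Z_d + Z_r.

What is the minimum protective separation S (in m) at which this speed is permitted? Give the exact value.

S_min = 457/1200 m = 0.3808 m

braking lasts T_s = (1/20)/(3/2) = 0.0333 s
robot in T_r: 0.0500·0.0800 = 0.0040 m
braking distance = 0.0500²/(2·1.5000) = 0.0008 m
human over T_r+T_s: 1.2000·(0.0800+0.0333) = 0.1360 m
margins: 0.1200+0.0600+0.0600 = 0.2400 m
S_min ≈ 0.0040+0.0008+0.1360+0.2400  ⇒  S_min = 457/1200 m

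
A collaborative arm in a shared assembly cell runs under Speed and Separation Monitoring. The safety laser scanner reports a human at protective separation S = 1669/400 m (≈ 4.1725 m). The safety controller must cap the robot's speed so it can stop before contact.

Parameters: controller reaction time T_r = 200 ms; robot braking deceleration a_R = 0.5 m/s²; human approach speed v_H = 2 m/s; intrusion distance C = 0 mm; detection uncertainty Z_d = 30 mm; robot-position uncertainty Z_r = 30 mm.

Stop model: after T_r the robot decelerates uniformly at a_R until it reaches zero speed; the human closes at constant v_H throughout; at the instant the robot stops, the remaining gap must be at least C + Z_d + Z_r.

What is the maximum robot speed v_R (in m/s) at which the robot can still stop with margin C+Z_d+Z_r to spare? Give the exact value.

quadratic (1)·v² + (21/5)·v + (-297/80) = 0
  disc = (21/5)² − 4·(1)·(-297/80) = 3249/100 ; √disc = 57/10
  v_R = (−(21/5) + 57/10) / (2·(1)) = 3/4 m/s
check:
stop time T_s = (3/4)/(1/2) = 1.5000 s
robot in T_r: 0.7500·0.2000 = 0.1500 m
robot covers 0.7500·1.5000 − ½·0.5000·1.5000² = 0.5625 m while stopping
person approaches 2.0000·(0.2000+1.5000) = 3.4000 m
margins: 0.0000+0.0300+0.0300 = 0.0600 m
sum ≈ 0.1500+0.5625+3.4000+0.0600 ≈ 4.1725 m = S ✓

v_R_max = 3/4 m/s = 0.7500 m/s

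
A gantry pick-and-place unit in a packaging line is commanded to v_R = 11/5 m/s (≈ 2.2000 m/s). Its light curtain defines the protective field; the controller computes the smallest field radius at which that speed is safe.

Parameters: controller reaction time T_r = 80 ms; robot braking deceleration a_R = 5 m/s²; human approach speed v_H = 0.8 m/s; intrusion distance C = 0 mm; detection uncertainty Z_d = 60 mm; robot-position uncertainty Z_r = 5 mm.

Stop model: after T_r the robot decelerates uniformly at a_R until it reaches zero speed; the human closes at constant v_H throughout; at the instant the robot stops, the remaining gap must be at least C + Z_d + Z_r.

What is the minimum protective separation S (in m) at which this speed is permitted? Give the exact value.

S_min = 1141/1000 m = 1.1410 m

T_s = v_R/a_R = (11/5)/5 = 0.4400 s
robot covers v_R·T_r = 2.2000·0.0800 = 0.1760 m before braking
braking distance = 2.2000²/(2·5.0000) = 0.4840 m
person approaches 0.8000·(0.0800+0.4400) = 0.4160 m
residual clearance needed = 0.0000+0.0600+0.0050 = 0.0650 m
S_min ≈ 0.1760+0.4840+0.4160+0.0650  ⇒  S_min = 1141/1000 m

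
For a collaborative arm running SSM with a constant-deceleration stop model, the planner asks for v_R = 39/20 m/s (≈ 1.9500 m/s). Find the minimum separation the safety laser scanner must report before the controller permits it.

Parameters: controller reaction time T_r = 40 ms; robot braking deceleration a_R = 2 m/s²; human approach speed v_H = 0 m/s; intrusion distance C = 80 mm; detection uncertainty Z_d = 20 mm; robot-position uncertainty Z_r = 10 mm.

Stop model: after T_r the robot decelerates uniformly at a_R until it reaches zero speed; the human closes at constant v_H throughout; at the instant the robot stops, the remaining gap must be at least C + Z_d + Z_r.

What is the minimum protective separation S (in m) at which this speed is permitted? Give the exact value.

T_s = v_R/a_R = (39/20)/2 = 0.9750 s
robot in T_r: 1.9500·0.0400 = 0.0780 m
robot covers 1.9500·0.9750 − ½·2.0000·0.9750² = 0.9506 m while stopping
person approaches 0.0000·(0.0400+0.9750) = 0.0000 m
margins: 0.0800+0.0200+0.0100 = 0.1100 m
S_min ≈ 0.0780+0.9506+0.0000+0.1100  ⇒  S_min = 9109/8000 m

S_min = 9109/8000 m = 1.1386 m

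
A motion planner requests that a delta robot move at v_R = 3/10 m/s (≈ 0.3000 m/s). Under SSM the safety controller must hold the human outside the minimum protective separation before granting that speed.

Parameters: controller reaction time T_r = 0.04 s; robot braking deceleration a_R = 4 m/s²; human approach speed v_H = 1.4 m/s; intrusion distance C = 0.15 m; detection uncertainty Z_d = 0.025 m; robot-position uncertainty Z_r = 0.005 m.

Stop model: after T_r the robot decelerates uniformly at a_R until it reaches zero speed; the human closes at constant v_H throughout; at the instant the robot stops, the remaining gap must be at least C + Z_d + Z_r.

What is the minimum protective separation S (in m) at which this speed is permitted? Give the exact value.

T_s = v_R/a_R = (3/10)/4 = 0.0750 s
robot covers v_R·T_r = 0.3000·0.0400 = 0.0120 m before braking
braking distance = 0.3000²/(2·4.0000) = 0.0112 m
person approaches 1.4000·(0.0400+0.0750) = 0.1610 m
residual clearance needed = 0.1500+0.0250+0.0050 = 0.1800 m
S_min ≈ 0.0120+0.0112+0.1610+0.1800  ⇒  S_min = 1457/4000 m

S_min = 1457/4000 m = 0.3643 m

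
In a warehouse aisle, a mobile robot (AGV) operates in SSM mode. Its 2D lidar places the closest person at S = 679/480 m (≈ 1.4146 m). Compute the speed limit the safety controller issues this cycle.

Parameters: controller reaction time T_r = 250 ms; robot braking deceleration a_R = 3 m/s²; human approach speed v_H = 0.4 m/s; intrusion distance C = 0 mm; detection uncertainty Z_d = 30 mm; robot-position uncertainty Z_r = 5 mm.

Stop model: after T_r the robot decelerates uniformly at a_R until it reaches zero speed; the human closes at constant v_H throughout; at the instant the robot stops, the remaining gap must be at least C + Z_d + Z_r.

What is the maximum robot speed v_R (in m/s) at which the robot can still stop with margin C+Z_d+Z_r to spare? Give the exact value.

v_R_max = 37/20 m/s = 1.8500 m/s

at the boundary: (1/6)·v² + (23/60)·v + (-3071/2400) = 0
  disc = (23/60)² − 4·(1/6)·(-3071/2400) = 1 ; √disc = 1
  v_R = (−(23/60) + 1) / (2·(1/6)) = 37/20 m/s
check:
stop time T_s = (37/20)/3 = 0.6167 s
robot covers v_R·T_r = 1.8500·0.2500 = 0.4625 m before braking
robot covers 1.8500·0.6167 − ½·3.0000·0.6167² = 0.5704 m while stopping
person approaches 0.4000·(0.2500+0.6167) = 0.3467 m
residual clearance needed = 0.0000+0.0300+0.0050 = 0.0350 m
sum ≈ 0.4625+0.5704+0.3467+0.0350 ≈ 1.4146 m = S ✓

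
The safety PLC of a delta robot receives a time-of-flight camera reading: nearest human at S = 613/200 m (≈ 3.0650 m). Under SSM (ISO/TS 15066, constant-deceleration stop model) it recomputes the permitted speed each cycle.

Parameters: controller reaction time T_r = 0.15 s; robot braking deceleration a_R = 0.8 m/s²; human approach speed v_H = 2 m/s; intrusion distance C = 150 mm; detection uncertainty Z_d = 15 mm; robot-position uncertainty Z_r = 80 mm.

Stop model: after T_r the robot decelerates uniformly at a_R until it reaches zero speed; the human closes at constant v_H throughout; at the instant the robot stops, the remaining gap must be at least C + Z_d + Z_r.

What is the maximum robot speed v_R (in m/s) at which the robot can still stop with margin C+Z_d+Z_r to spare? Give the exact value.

v_R_max = 4/5 m/s = 0.8000 m/s

quadratic (5/8)·v² + (53/20)·v + (-63/25) = 0
  disc = (53/20)² − 4·(5/8)·(-63/25) = 5329/400 ; √disc = 73/20
  v_R = (−(53/20) + 73/20) / (2·(5/8)) = 4/5 m/s
check:
braking lasts T_s = (4/5)/(4/5) = 1.0000 s
reaction-phase robot travel = 0.8000·0.1500 = 0.1200 m
robot covers 0.8000·1.0000 − ½·0.8000·1.0000² = 0.4000 m while stopping
person approaches 2.0000·(0.1500+1.0000) = 2.3000 m
residual clearance needed = 0.1500+0.0150+0.0800 = 0.2450 m
sum ≈ 0.1200+0.4000+2.3000+0.2450 ≈ 3.0650 m = S ✓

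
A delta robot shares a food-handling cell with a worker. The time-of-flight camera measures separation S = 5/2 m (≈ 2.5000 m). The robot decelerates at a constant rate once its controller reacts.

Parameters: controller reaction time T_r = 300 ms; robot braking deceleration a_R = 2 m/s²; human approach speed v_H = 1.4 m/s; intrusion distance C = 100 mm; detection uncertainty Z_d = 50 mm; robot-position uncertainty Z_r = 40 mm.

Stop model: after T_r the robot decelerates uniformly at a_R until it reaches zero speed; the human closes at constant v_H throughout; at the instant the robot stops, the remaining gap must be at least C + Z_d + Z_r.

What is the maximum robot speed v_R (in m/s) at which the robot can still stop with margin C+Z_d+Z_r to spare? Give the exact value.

quadratic (1/4)·v² + (1)·v + (-189/100) = 0
  disc = (1)² − 4·(1/4)·(-189/100) = 289/100 ; √disc = 17/10
  v_R = (−(1) + 17/10) / (2·(1/4)) = 7/5 m/s
check:
stop time T_s = (7/5)/2 = 0.7000 s
robot in T_r: 1.4000·0.3000 = 0.4200 m
robot covers 1.4000·0.7000 − ½·2.0000·0.7000² = 0.4900 m while stopping
human over T_r+T_s: 1.4000·(0.3000+0.7000) = 1.4000 m
margins: 0.1000+0.0500+0.0400 = 0.1900 m
sum ≈ 0.4200+0.4900+1.4000+0.1900 ≈ 2.5000 m = S ✓

v_R_max = 7/5 m/s = 1.4000 m/s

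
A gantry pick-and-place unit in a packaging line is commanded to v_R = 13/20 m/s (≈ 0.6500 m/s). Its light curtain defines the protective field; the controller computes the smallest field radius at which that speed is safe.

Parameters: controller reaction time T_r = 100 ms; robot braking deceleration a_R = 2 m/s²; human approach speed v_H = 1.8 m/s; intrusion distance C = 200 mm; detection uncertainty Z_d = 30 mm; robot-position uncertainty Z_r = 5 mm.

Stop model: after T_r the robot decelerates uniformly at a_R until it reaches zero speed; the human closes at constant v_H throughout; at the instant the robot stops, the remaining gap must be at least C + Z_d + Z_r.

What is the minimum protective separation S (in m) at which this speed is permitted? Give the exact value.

T_s = v_R/a_R = (13/20)/2 = 0.3250 s
robot in T_r: 0.6500·0.1000 = 0.0650 m
robot under decel: 0.6500²/(2·2.0000) = 0.1056 m
human over T_r+T_s: 1.8000·(0.1000+0.3250) = 0.7650 m
C+Z_d+Z_r = 0.2000+0.0300+0.0050 = 0.2350 m
S_min ≈ 0.0650+0.1056+0.7650+0.2350  ⇒  S_min = 1873/1600 m

S_min = 1873/1600 m = 1.1706 m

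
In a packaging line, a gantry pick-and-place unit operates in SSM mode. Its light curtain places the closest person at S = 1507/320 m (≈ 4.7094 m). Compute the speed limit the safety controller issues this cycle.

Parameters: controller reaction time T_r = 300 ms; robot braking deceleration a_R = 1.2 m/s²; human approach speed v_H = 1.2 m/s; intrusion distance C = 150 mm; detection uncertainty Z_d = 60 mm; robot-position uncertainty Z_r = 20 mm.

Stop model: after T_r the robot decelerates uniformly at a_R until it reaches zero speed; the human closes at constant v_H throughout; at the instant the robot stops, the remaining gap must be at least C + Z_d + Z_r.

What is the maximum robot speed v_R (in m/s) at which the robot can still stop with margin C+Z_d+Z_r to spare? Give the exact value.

v_R_max = 39/20 m/s = 1.9500 m/s

collect terms ⇒ (5/12)·v_R² + (13/10)·v_R + (-6591/1600) = 0
  disc = (13/10)² − 4·(5/12)·(-6591/1600) = 13689/1600 ; √disc = 117/40
  v_R = (−(13/10) + 117/40) / (2·(5/12)) = 39/20 m/s
check:
braking lasts T_s = (39/20)/(6/5) = 1.6250 s
robot in T_r: 1.9500·0.3000 = 0.5850 m
robot under decel: 1.9500²/(2·1.2000) = 1.5844 m
human over T_r+T_s: 1.2000·(0.3000+1.6250) = 2.3100 m
residual clearance needed = 0.1500+0.0600+0.0200 = 0.2300 m
sum ≈ 0.5850+1.5844+2.3100+0.2300 ≈ 4.7094 m = S ✓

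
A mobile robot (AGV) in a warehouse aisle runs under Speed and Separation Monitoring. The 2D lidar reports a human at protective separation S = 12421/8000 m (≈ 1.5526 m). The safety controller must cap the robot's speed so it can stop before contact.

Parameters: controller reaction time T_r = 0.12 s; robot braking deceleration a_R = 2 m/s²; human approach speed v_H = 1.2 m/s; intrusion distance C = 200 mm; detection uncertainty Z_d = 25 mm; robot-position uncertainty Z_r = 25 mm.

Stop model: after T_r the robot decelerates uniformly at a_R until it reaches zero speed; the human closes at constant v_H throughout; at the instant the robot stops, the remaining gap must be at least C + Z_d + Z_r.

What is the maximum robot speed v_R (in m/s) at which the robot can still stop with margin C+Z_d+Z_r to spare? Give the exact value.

v_R_max = 23/20 m/s = 1.1500 m/s

collect terms ⇒ (1/4)·v_R² + (18/25)·v_R + (-9269/8000) = 0
  disc = (18/25)² − 4·(1/4)·(-9269/8000) = 67081/40000 ; √disc = 259/200
  v_R = (−(18/25) + 259/200) / (2·(1/4)) = 23/20 m/s
check:
T_s = v_R/a_R = (23/20)/2 = 0.5750 s
robot in T_r: 1.1500·0.1200 = 0.1380 m
robot covers 1.1500·0.5750 − ½·2.0000·0.5750² = 0.3306 m while stopping
human over T_r+T_s: 1.2000·(0.1200+0.5750) = 0.8340 m
residual clearance needed = 0.2000+0.0250+0.0250 = 0.2500 m
sum ≈ 0.1380+0.3306+0.8340+0.2500 ≈ 1.5526 m = S ✓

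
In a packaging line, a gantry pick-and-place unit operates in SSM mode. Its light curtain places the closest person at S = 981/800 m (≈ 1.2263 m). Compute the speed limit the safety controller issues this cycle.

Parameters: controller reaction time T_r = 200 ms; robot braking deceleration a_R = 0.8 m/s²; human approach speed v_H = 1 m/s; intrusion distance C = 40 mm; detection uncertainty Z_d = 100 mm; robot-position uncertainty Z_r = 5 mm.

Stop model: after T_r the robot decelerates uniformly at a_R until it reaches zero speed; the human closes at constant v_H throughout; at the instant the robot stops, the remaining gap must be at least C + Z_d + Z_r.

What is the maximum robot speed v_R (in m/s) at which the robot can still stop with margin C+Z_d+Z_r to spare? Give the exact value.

v_R_max = 1/2 m/s = 0.5000 m/s

quadratic (5/8)·v² + (29/20)·v + (-141/160) = 0
  disc = (29/20)² − 4·(5/8)·(-141/160) = 6889/1600 ; √disc = 83/40
  v_R = (−(29/20) + 83/40) / (2·(5/8)) = 1/2 m/s
check:
T_s = v_R/a_R = (1/2)/(4/5) = 0.6250 s
robot in T_r: 0.5000·0.2000 = 0.1000 m
braking distance = 0.5000²/(2·0.8000) = 0.1562 m
human closes 1.0000·0.8250 = 0.8250 m
residual clearance needed = 0.0400+0.1000+0.0050 = 0.1450 m
sum ≈ 0.1000+0.1562+0.8250+0.1450 ≈ 1.2263 m = S ✓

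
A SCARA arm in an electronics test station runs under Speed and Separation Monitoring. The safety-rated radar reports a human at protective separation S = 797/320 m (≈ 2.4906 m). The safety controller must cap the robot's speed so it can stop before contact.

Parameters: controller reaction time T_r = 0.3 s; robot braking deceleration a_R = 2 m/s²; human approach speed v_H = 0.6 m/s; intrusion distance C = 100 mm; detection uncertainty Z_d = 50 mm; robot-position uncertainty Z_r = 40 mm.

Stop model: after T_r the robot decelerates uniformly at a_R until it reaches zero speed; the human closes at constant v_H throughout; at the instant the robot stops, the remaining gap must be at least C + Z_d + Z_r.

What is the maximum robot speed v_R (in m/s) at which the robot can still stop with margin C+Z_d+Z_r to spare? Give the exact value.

v_R_max = 39/20 m/s = 1.9500 m/s

at the boundary: (1/4)·v² + (3/5)·v + (-3393/1600) = 0
  disc = (3/5)² − 4·(1/4)·(-3393/1600) = 3969/1600 ; √disc = 63/40
  v_R = (−(3/5) + 63/40) / (2·(1/4)) = 39/20 m/s
check:
T_s = v_R/a_R = (39/20)/2 = 0.9750 s
robot in T_r: 1.9500·0.3000 = 0.5850 m
robot under decel: 1.9500²/(2·2.0000) = 0.9506 m
person approaches 0.6000·(0.3000+0.9750) = 0.7650 m
residual clearance needed = 0.1000+0.0500+0.0400 = 0.1900 m
sum ≈ 0.5850+0.9506+0.7650+0.1900 ≈ 2.4906 m = S ✓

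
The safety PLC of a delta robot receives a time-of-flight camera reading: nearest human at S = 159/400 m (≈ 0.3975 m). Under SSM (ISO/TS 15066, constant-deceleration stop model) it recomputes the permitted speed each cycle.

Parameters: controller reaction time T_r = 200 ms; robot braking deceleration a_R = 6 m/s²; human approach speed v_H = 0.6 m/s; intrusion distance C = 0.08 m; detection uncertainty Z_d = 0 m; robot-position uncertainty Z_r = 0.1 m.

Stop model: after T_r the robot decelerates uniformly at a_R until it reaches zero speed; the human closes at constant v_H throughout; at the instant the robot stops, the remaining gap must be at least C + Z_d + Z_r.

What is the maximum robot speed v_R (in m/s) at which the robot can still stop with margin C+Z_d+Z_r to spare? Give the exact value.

collect terms ⇒ (1/12)·v_R² + (3/10)·v_R + (-39/400) = 0
  disc = (3/10)² − 4·(1/12)·(-39/400) = 49/400 ; √disc = 7/20
  v_R = (−(3/10) + 7/20) / (2·(1/12)) = 3/10 m/s
check:
stop time T_s = (3/10)/6 = 0.0500 s
reaction-phase robot travel = 0.3000·0.2000 = 0.0600 m
robot covers 0.3000·0.0500 − ½·6.0000·0.0500² = 0.0075 m while stopping
person approaches 0.6000·(0.2000+0.0500) = 0.1500 m
margins: 0.0800+0.0000+0.1000 = 0.1800 m
sum ≈ 0.0600+0.0075+0.1500+0.1800 ≈ 0.3975 m = S ✓

v_R_max = 3/10 m/s = 0.3000 m/s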